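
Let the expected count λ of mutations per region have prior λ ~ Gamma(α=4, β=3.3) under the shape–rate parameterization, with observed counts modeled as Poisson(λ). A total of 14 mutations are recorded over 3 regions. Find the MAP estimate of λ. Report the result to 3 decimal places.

Σxᵢ = 14, n = 3.
Posterior ∝ λ^3e^(−3.3λ) · λ^14e^(−3λ) = λ^17e^(−6.3λ), i.e. Gamma(shape=18, rate=6.3).
The mode of a Gamma(a, b) with a ≥ 1 (shape–rate) is (a−1)/b = 17/6.3 ≈ 2.698.

λ̂_MAP = 2.698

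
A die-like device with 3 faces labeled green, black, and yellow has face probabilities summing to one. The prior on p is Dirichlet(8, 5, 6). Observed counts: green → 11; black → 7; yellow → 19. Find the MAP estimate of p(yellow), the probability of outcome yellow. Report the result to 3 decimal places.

MAP estimate of p(yellow) = 0.453

The posterior is Dirichlet(αᵢ + nᵢ) = Dirichlet(19, 12, 25).
For a Dirichlet(a₁,…,a_K) with all aᵢ > 1, the mode has j-th component (aⱼ − 1)/(Σaᵢ − K).
Here Σaᵢ = 56 and K = 3, so p(yellow) = (25 − 1)/(56 − 3) = 24/53 ≈ 0.453.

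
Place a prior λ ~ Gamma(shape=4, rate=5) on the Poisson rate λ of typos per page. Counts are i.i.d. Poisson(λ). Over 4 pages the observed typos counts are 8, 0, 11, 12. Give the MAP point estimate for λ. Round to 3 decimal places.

λ̂_MAP = 3.778

Σxᵢ = 8+0+11+12 = 31, with n = 4.
Posterior ∝ λ^3e^(−5λ) · λ^31e^(−4λ) = λ^34e^(−9λ), i.e. Gamma(shape=35, rate=9).
The mode of a Gamma(a, b) with a ≥ 1 (shape–rate) is (a−1)/b = 34/9 ≈ 3.778.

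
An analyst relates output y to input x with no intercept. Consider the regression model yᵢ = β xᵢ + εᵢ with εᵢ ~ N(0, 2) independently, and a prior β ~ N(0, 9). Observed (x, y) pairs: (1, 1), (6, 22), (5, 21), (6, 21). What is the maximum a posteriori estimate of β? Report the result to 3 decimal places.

β̂_MAP = 3.706

log p(β | y) = −Σ(yᵢ − βxᵢ)²/(2·2) − β²/(2·9) + const.
Setting the derivative to zero: Σxᵢ(yᵢ − βxᵢ)/2 − β/9 = 0, so β = Σxᵢyᵢ / (Σxᵢ² + σ²/τ²).
Σxᵢyᵢ = 1·1 + 6·22 + 5·21 + 6·21 = 364; Σxᵢ² = 98; σ²/τ² = 2/9.
β̂_MAP = 364 / (98 + 2/9) = 364/(884/9) = 63/17 ≈ 3.706.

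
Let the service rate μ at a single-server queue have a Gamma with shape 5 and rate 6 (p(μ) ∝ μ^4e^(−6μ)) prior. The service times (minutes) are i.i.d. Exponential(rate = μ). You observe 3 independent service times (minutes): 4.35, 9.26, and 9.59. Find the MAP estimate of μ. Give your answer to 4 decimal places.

μ̂_MAP = 0.2397

The Exponential(rate=μ) likelihood is ∝ μ^n e^(−μΣtᵢ). Here n = 3 and Σtᵢ = 4.35 + 9.26 + 9.59 = 23.20.
Posterior ∝ μ^4e^(−6μ) · μ^3e^(−23.20μ) = μ^7e^(−29.20μ), i.e. Gamma(8, 29.20).
Mode = (a−1)/b = 7/29.20 ≈ 0.2397.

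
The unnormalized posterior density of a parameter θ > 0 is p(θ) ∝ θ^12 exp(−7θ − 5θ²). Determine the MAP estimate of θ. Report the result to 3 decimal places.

θ̂_MAP = 0.800

ℓ'(θ) = 12/θ − 7 − 10θ. Setting this to zero and multiplying by θ: 10θ² + 7θ − 12 = 0.
θ = (−7 + √(7² + 4·10·12)) / (2·10) = (−7 + √529) / 20 = (−7 + 23)/20 = 4/5.
ℓ''(θ) = −12/θ² − 10 < 0, confirming a maximum.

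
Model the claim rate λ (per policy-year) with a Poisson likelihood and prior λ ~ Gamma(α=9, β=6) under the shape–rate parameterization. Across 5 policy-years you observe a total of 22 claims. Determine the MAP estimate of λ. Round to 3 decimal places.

Σxᵢ = 22, n = 5.
Posterior ∝ λ^8e^(−6λ) · λ^22e^(−5λ) = λ^30e^(−11λ), i.e. Gamma(shape=31, rate=11).
The mode of a Gamma(a, b) with a ≥ 1 (shape–rate) is (a−1)/b = 30/11 ≈ 2.727.

λ̂_MAP = 2.727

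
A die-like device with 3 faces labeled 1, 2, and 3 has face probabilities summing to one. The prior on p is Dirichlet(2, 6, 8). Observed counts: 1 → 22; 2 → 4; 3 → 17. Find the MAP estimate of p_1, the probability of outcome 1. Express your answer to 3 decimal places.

MAP estimate: 0.411

The posterior is Dirichlet(αᵢ + nᵢ) = Dirichlet(24, 10, 25).
For a Dirichlet(a₁,…,a_K) with all aᵢ > 1, the mode has j-th component (aⱼ − 1)/(Σaᵢ − K).
Here Σaᵢ = 59 and K = 3, so p_1 = (24 − 1)/(59 − 3) = 23/56 ≈ 0.411.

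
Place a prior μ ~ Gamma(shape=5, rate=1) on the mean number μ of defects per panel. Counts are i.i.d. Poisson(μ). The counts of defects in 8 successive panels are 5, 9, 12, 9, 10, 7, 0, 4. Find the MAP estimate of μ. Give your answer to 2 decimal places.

μ̂_MAP = 6.67

Σxᵢ = 5+9+12+9+10+7+0+4 = 56, with n = 8.
Posterior ∝ μ^4e^(−1μ) · μ^56e^(−8μ) = μ^60e^(−9μ), i.e. Gamma(shape=61, rate=9).
The mode of a Gamma(a, b) with a ≥ 1 (shape–rate) is (a−1)/b = 60/9 ≈ 6.67.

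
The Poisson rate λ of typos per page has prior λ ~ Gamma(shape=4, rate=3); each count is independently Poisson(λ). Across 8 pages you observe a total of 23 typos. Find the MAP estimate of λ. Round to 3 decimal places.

λ̂_MAP = 2.364

Σxᵢ = 23, n = 8.
Posterior ∝ λ^3e^(−3λ) · λ^23e^(−8λ) = λ^26e^(−11λ), i.e. Gamma(shape=27, rate=11).
The mode of a Gamma(a, b) with a ≥ 1 (shape–rate) is (a−1)/b = 26/11 ≈ 2.364.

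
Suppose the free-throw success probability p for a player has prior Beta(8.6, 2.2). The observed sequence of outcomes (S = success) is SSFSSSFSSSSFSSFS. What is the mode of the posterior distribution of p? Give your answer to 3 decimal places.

Prior: Beta(8.6, 2.2).
Data: 12 successes in 16 trials (from the sequence). The binomial likelihood contributes p^12(1−p)^4, so the posterior is Beta(8.6+12, 2.2+4) = Beta(20.6, 6.2).
For Beta(a, b) with a, b > 1 the mode is (a−1)/(a+b−2) = 19.6/24.8 ≈ 0.790.

p̂_MAP = 0.790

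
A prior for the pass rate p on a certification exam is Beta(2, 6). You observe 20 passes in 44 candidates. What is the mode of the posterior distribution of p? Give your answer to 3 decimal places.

p̂_MAP = 0.420

Prior: Beta(2, 6).
Data: 20 successes in 44 trials. The binomial likelihood contributes p^20(1−p)^24, so the posterior is Beta(2+20, 6+24) = Beta(22, 30).
For Beta(a, b) with a, b > 1 the mode is (a−1)/(a+b−2) = 21/50 ≈ 0.420.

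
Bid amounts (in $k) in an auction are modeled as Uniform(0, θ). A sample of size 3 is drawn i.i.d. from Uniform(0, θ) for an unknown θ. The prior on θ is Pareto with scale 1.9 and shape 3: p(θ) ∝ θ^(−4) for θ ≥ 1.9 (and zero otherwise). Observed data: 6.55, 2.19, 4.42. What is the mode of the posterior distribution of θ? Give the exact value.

θ̂_MAP = 6.55

The Uniform(0, θ) likelihood is θ^(−n) for θ ≥ max(xᵢ), zero otherwise. Here max(xᵢ) = 6.55.
Posterior ∝ θ^(−4) · θ^(−3) = θ^(−7) on θ ≥ max(1.9, 6.55) = 6.55.
This density is strictly decreasing in θ, so the posterior mode lies at the lower boundary of the support.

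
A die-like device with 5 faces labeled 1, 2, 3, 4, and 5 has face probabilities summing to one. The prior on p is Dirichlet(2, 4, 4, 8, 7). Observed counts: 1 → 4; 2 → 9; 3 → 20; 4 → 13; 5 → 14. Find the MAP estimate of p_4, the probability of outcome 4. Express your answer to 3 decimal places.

The posterior is Dirichlet(αᵢ + nᵢ) = Dirichlet(6, 13, 24, 21, 21).
For a Dirichlet(a₁,…,a_K) with all aᵢ > 1, the mode has j-th component (aⱼ − 1)/(Σaᵢ − K).
Here Σaᵢ = 85 and K = 5, so p_4 = (21 − 1)/(85 − 5) = 20/80 ≈ 0.250.

MAP estimate: 0.250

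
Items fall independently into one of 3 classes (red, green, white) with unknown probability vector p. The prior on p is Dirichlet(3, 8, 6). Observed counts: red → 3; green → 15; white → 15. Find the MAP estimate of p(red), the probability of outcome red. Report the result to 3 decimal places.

The posterior is Dirichlet(αᵢ + nᵢ) = Dirichlet(6, 23, 21).
For a Dirichlet(a₁,…,a_K) with all aᵢ > 1, the mode has j-th component (aⱼ − 1)/(Σaᵢ − K).
Here Σaᵢ = 50 and K = 3, so p(red) = (6 − 1)/(50 − 3) = 5/47 ≈ 0.106.

MAP estimate of p(red) = 0.106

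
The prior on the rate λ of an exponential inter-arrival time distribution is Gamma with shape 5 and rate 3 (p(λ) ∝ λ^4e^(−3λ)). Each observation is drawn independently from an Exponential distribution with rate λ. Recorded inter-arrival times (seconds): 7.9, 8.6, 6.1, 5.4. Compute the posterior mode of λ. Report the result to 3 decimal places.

The Exponential(rate=λ) likelihood is ∝ λ^n e^(−λΣtᵢ). Here n = 4 and Σtᵢ = 7.9 + 8.6 + 6.1 + 5.4 = 28.
Posterior ∝ λ^4e^(−3λ) · λ^4e^(−28λ) = λ^8e^(−31λ), i.e. Gamma(9, 31).
Mode = (a−1)/b = 8/31 ≈ 0.258.

λ̂_MAP = 0.258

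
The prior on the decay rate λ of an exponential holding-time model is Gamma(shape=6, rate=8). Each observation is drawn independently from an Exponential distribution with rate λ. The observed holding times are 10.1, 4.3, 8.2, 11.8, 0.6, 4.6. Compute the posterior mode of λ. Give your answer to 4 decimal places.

The Exponential(rate=λ) likelihood is ∝ λ^n e^(−λΣtᵢ). Here n = 6 and Σtᵢ = 10.1 + 4.3 + 8.2 + 11.8 + 0.6 + 4.6 = 39.6.
Posterior ∝ λ^5e^(−8λ) · λ^6e^(−39.6λ) = λ^11e^(−47.6λ), i.e. Gamma(12, 47.6).
Mode = (a−1)/b = 11/47.6 ≈ 0.2311.

λ̂_MAP = 0.2311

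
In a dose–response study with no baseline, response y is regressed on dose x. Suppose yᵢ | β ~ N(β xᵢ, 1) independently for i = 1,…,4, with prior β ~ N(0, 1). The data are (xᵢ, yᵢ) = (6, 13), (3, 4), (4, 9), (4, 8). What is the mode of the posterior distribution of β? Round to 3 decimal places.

log p(β | y) = −Σ(yᵢ − βxᵢ)²/(2·1) − β²/(2·1) + const.
Setting the derivative to zero: Σxᵢ(yᵢ − βxᵢ)/1 − β/1 = 0, so β = Σxᵢyᵢ / (Σxᵢ² + σ²/τ²).
Σxᵢyᵢ = 6·13 + 3·4 + 4·9 + 4·8 = 158; Σxᵢ² = 77; σ²/τ² = 1.
β̂_MAP = 158 / (77 + 1) = 158/78 ≈ 2.026.

β̂_MAP = 2.026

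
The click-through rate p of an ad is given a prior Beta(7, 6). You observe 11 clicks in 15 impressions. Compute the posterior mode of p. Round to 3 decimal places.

Prior: Beta(7, 6).
Data: 11 successes in 15 trials. The binomial likelihood contributes p^11(1−p)^4, so the posterior is Beta(7+11, 6+4) = Beta(18, 10).
For Beta(a, b) with a, b > 1 the mode is (a−1)/(a+b−2) = 17/26 ≈ 0.654.

p̂_MAP = 0.654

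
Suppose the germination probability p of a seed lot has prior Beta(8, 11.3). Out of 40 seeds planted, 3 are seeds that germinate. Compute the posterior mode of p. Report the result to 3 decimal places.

Prior: Beta(8, 11.3).
Data: 3 successes in 40 trials. The binomial likelihood contributes p^3(1−p)^37, so the posterior is Beta(8+3, 11.3+37) = Beta(11, 48.3).
For Beta(a, b) with a, b > 1 the mode is (a−1)/(a+b−2) = 10/57.3 ≈ 0.175.

p̂_MAP = 0.175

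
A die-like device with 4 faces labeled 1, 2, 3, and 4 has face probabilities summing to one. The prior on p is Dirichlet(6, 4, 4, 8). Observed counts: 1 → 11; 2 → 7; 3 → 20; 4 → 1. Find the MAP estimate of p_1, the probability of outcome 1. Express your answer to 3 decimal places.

MAP estimate: 0.281

The posterior is Dirichlet(αᵢ + nᵢ) = Dirichlet(17, 11, 24, 9).
For a Dirichlet(a₁,…,a_K) with all aᵢ > 1, the mode has j-th component (aⱼ − 1)/(Σaᵢ − K).
Here Σaᵢ = 61 and K = 4, so p_1 = (17 − 1)/(61 − 4) = 16/57 ≈ 0.281.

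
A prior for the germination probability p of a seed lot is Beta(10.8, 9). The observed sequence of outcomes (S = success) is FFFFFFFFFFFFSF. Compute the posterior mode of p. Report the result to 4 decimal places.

p̂_MAP = 0.3396

Prior: Beta(10.8, 9).
Data: 1 success in 14 trials (from the sequence). The binomial likelihood contributes p(1−p)^13, so the posterior is Beta(10.8+1, 9+13) = Beta(11.8, 22).
For Beta(a, b) with a, b > 1 the mode is (a−1)/(a+b−2) = 10.8/31.8 ≈ 0.3396.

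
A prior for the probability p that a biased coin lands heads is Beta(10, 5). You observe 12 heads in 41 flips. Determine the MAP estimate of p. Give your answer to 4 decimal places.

p̂_MAP = 0.3889

Prior: Beta(10, 5).
Data: 12 successes in 41 trials. The binomial likelihood contributes p^12(1−p)^29, so the posterior is Beta(10+12, 5+29) = Beta(22, 34).
For Beta(a, b) with a, b > 1 the mode is (a−1)/(a+b−2) = 21/54 ≈ 0.3889.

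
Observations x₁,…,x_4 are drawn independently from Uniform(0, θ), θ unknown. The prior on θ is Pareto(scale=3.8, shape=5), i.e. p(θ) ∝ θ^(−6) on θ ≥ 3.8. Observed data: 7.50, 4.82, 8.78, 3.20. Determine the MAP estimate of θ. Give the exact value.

θ̂_MAP = 8.78

The Uniform(0, θ) likelihood is θ^(−n) for θ ≥ max(xᵢ), zero otherwise. Here max(xᵢ) = 8.78.
Posterior ∝ θ^(−6) · θ^(−4) = θ^(−10) on θ ≥ max(3.8, 8.78) = 8.78.
This density is strictly decreasing in θ, so the posterior mode lies at the lower boundary of the support.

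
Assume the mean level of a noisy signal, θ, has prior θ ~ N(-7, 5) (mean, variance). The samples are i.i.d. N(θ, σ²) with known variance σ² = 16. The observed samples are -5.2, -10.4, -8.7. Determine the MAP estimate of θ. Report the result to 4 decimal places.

θ̂_MAP = -7.5323

n = 3; x̄ = ((-5.2) + (-10.4) + (-8.7))/3 = -24.3/3 = -8.1.
For a Normal prior and Normal likelihood with known variance, the posterior is Normal; its mode equals its mean, the precision-weighted average.
Prior precision 1/σ₀² = 1/5 = 0.2; data precision n/σ² = 3/16 = 0.1875.
θ̂ = (0.2·(-7) + 0.1875·(-8.1)) / (0.2 + 0.1875) = (-2.91875)/0.3875 = -467/62 ≈ -7.5323.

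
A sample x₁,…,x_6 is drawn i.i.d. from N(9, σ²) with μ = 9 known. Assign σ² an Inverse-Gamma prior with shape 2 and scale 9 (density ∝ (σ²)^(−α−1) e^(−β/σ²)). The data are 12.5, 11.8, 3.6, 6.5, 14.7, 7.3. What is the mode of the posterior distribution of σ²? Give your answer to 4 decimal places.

σ̂²_MAP = 9.0733

Sum of squared deviations about the known mean: SS = (12.5−9)² + (11.8−9)² + (3.6−9)² + (6.5−9)² + (14.7−9)² + (7.3−9)² = 90.88.
The Normal likelihood contributes (σ²)^(−n/2) exp(−SS/(2σ²)), so the posterior is Inverse-Gamma(α + n/2, β + SS/2) = Inverse-Gamma(5, 54.44).
The mode of Inverse-Gamma(a, b) is b/(a+1) = 54.44/6 ≈ 9.0733.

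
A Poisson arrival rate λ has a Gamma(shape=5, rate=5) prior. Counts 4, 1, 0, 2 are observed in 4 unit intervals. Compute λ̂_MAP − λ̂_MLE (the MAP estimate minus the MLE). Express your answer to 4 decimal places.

MAP − MLE = -0.5278

Σxᵢ = 7. Posterior is Gamma(12, 9); MAP = (12−1)/9 = 11/9 ≈ 1.22222.
MLE = x̄ = 7/4 ≈ 1.75000.
Difference = 11/9 − 7/4 = -19/36 ≈ -0.5278.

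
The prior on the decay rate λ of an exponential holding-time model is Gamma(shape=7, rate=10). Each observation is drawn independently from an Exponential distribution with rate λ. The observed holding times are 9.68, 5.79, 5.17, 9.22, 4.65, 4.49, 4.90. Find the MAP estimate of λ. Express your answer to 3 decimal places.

The Exponential(rate=λ) likelihood is ∝ λ^n e^(−λΣtᵢ). Here n = 7 and Σtᵢ = 9.68 + 5.79 + 5.17 + 9.22 + 4.65 + 4.49 + 4.90 = 43.90.
Posterior ∝ λ^6e^(−10λ) · λ^7e^(−43.90λ) = λ^13e^(−53.90λ), i.e. Gamma(14, 53.90).
Mode = (a−1)/b = 13/53.90 ≈ 0.241.

λ̂_MAP = 0.241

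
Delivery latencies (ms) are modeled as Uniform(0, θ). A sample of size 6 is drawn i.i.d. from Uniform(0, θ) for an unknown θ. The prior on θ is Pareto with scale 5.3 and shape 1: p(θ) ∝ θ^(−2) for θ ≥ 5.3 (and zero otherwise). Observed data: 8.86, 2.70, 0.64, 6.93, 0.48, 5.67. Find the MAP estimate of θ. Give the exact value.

The Uniform(0, θ) likelihood is θ^(−n) for θ ≥ max(xᵢ), zero otherwise. Here max(xᵢ) = 8.86.
Posterior ∝ θ^(−2) · θ^(−6) = θ^(−8) on θ ≥ max(5.3, 8.86) = 8.86.
This density is strictly decreasing in θ, so the posterior mode lies at the lower boundary of the support.

θ̂_MAP = 8.86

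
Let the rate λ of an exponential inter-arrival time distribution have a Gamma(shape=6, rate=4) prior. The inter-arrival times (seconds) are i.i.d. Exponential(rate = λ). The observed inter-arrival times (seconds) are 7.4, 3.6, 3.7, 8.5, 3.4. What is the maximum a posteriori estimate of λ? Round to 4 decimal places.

λ̂_MAP = 0.3268

The Exponential(rate=λ) likelihood is ∝ λ^n e^(−λΣtᵢ). Here n = 5 and Σtᵢ = 7.4 + 3.6 + 3.7 + 8.5 + 3.4 = 26.6.
Posterior ∝ λ^5e^(−4λ) · λ^5e^(−26.6λ) = λ^10e^(−30.6λ), i.e. Gamma(11, 30.6).
Mode = (a−1)/b = 10/30.6 ≈ 0.3268.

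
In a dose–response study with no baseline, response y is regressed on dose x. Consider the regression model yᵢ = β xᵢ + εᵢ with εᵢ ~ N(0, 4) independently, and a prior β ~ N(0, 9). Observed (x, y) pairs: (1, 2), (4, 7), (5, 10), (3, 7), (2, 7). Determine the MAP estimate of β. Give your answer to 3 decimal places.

log p(β | y) = −Σ(yᵢ − βxᵢ)²/(2·4) − β²/(2·9) + const.
Setting the derivative to zero: Σxᵢ(yᵢ − βxᵢ)/4 − β/9 = 0, so β = Σxᵢyᵢ / (Σxᵢ² + σ²/τ²).
Σxᵢyᵢ = 1·2 + 4·7 + 5·10 + 3·7 + 2·7 = 115; Σxᵢ² = 55; σ²/τ² = 4/9.
β̂_MAP = 115 / (55 + 4/9) = 115/(499/9) = 1035/499 ≈ 2.074.

β̂_MAP = 2.074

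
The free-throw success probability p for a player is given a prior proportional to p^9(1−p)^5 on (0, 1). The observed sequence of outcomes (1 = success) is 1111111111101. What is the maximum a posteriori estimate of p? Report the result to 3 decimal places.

p̂_MAP = 0.778

The prior density ∝ p^9(1−p)^5 is the kernel of Beta(10, 6).
Data: 12 successes in 13 trials (from the sequence). The binomial likelihood contributes p^12(1−p)^1, so the posterior is Beta(10+12, 6+1) = Beta(22, 7).
For Beta(a, b) with a, b > 1 the mode is (a−1)/(a+b−2) = 21/27 ≈ 0.778.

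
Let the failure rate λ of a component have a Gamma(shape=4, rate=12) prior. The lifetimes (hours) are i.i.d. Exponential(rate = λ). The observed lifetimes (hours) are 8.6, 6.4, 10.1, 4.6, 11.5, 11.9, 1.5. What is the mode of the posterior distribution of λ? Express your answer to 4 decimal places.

The Exponential(rate=λ) likelihood is ∝ λ^n e^(−λΣtᵢ). Here n = 7 and Σtᵢ = 8.6 + 6.4 + 10.1 + 4.6 + 11.5 + 11.9 + 1.5 = 54.6.
Posterior ∝ λ^3e^(−12λ) · λ^7e^(−54.6λ) = λ^10e^(−66.6λ), i.e. Gamma(11, 66.6).
Mode = (a−1)/b = 10/66.6 ≈ 0.1502.

λ̂_MAP = 0.1502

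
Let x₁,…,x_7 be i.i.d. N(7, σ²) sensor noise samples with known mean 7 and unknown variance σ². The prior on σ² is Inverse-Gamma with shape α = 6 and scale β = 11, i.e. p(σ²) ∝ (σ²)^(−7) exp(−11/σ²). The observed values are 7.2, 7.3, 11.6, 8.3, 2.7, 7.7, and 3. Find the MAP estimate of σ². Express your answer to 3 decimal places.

σ̂²_MAP = 3.808

Sum of squared deviations about the known mean: SS = (7.2−7)² + (7.3−7)² + (11.6−7)² + (8.3−7)² + (2.7−7)² + (7.7−7)² + (3−7)² = 57.96.
The Normal likelihood contributes (σ²)^(−n/2) exp(−SS/(2σ²)), so the posterior is Inverse-Gamma(α + n/2, β + SS/2) = Inverse-Gamma(9.5, 39.98).
The mode of Inverse-Gamma(a, b) is b/(a+1) = 39.98/10.5 ≈ 3.808.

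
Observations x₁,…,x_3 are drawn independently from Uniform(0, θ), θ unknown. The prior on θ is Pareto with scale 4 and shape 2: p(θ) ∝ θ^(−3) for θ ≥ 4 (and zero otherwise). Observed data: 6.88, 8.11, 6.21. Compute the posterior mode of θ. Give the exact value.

θ̂_MAP = 8.11

The Uniform(0, θ) likelihood is θ^(−n) for θ ≥ max(xᵢ), zero otherwise. Here max(xᵢ) = 8.11.
Posterior ∝ θ^(−3) · θ^(−3) = θ^(−6) on θ ≥ max(4, 8.11) = 8.11.
This density is strictly decreasing in θ, so the posterior mode lies at the lower boundary of the support.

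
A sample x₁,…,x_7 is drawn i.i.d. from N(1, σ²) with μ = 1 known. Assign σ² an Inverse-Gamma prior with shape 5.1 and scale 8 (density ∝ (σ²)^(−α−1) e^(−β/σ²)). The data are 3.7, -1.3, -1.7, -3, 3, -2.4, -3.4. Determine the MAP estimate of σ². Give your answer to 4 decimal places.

σ̂²_MAP = 4.5203

Sum of squared deviations about the known mean: SS = (3.7−1)² + (-1.3−1)² + (-1.7−1)² + (-3−1)² + (3−1)² + (-2.4−1)² + (-3.4−1)² = 70.79.
The Normal likelihood contributes (σ²)^(−n/2) exp(−SS/(2σ²)), so the posterior is Inverse-Gamma(α + n/2, β + SS/2) = Inverse-Gamma(8.6, 43.395).
The mode of Inverse-Gamma(a, b) is b/(a+1) = 43.395/9.6 ≈ 4.5203.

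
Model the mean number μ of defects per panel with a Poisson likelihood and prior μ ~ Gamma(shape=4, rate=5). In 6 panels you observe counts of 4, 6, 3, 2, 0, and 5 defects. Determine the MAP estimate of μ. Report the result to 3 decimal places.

Σxᵢ = 4+6+3+2+0+5 = 20, with n = 6.
Posterior ∝ μ^3e^(−5μ) · μ^20e^(−6μ) = μ^23e^(−11μ), i.e. Gamma(shape=24, rate=11).
The mode of a Gamma(a, b) with a ≥ 1 (shape–rate) is (a−1)/b = 23/11 ≈ 2.091.

μ̂_MAP = 2.091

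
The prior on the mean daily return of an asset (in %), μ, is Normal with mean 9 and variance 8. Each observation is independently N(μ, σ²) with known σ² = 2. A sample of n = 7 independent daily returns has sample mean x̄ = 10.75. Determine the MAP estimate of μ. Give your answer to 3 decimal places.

μ̂_MAP = 10.690

n = 7, x̄ = 10.75.
For a Normal prior and Normal likelihood with known variance, the posterior is Normal; its mode equals its mean, the precision-weighted average.
Prior precision 1/σ₀² = 1/8 = 0.125; data precision n/σ² = 7/2 = 3.5.
μ̂ = (0.125·9 + 3.5·10.75) / (0.125 + 3.5) = 38.75/3.625 = 310/29 ≈ 10.690.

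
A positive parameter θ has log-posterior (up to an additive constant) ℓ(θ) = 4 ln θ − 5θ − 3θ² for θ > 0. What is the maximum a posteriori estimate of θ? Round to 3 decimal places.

ℓ'(θ) = 4/θ − 5 − 6θ. Setting this to zero and multiplying by θ: 6θ² + 5θ − 4 = 0.
θ = (−5 + √(5² + 4·6·4)) / (2·6) = (−5 + √121) / 12 = (−5 + 11)/12 = 1/2.
ℓ''(θ) = −4/θ² − 6 < 0, confirming a maximum.

θ̂_MAP = 0.500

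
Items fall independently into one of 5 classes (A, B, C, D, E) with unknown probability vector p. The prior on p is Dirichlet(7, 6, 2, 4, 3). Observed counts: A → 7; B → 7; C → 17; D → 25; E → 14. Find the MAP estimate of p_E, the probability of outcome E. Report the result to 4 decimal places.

MAP estimate of p_E = 0.1839

The posterior is Dirichlet(αᵢ + nᵢ) = Dirichlet(14, 13, 19, 29, 17).
For a Dirichlet(a₁,…,a_K) with all aᵢ > 1, the mode has j-th component (aⱼ − 1)/(Σaᵢ − K).
Here Σaᵢ = 92 and K = 5, so p_E = (17 − 1)/(92 − 5) = 16/87 ≈ 0.1839.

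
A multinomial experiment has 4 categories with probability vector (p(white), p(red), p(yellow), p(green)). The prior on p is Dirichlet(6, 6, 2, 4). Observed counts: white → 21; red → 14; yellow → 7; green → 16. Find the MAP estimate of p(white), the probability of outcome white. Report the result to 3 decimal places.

MAP estimate of p(white) = 0.361

The posterior is Dirichlet(αᵢ + nᵢ) = Dirichlet(27, 20, 9, 20).
For a Dirichlet(a₁,…,a_K) with all aᵢ > 1, the mode has j-th component (aⱼ − 1)/(Σaᵢ − K).
Here Σaᵢ = 76 and K = 4, so p(white) = (27 − 1)/(76 − 4) = 26/72 ≈ 0.361.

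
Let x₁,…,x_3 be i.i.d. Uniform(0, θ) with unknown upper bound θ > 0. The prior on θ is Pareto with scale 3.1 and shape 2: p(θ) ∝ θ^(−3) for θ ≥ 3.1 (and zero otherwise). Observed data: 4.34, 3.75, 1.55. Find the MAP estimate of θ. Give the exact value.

The Uniform(0, θ) likelihood is θ^(−n) for θ ≥ max(xᵢ), zero otherwise. Here max(xᵢ) = 4.34.
Posterior ∝ θ^(−3) · θ^(−3) = θ^(−6) on θ ≥ max(3.1, 4.34) = 4.34.
This density is strictly decreasing in θ, so the posterior mode lies at the lower boundary of the support.

θ̂_MAP = 4.34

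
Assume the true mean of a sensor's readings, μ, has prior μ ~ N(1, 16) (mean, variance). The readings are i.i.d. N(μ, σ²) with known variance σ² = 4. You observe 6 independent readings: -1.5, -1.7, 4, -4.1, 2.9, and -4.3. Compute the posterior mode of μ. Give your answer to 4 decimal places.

n = 6; x̄ = ((-1.5) + (-1.7) + 4 + (-4.1) + 2.9 + (-4.3))/6 = -4.7/6 = -47/60 ≈ -0.7833.
For a Normal prior and Normal likelihood with known variance, the posterior is Normal; its mode equals its mean, the precision-weighted average.
Prior precision 1/σ₀² = 1/16 = 0.0625; data precision n/σ² = 6/4 = 1.5.
μ̂ = (0.0625·1 + 1.5·(-47/60)) / (0.0625 + 1.5) = (-1.1125)/1.5625 = -0.7120.

μ̂_MAP = -0.7120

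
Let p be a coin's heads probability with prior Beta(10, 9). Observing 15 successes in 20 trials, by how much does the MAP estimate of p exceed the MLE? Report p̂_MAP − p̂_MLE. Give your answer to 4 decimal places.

MAP − MLE = -0.1014

Posterior is Beta(25, 14); MAP = (25−1)/(39−2) = 24/37 ≈ 0.64865.
MLE ignores the prior: p̂_MLE = k/n = 15/20 ≈ 0.75000.
Difference = 24/37 − 15/20 = -15/148 ≈ -0.1014.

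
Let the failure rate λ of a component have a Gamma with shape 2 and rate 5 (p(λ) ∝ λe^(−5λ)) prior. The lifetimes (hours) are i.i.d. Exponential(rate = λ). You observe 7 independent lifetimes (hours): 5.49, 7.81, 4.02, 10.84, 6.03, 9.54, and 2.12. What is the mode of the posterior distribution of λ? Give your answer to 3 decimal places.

λ̂_MAP = 0.157

The Exponential(rate=λ) likelihood is ∝ λ^n e^(−λΣtᵢ). Here n = 7 and Σtᵢ = 5.49 + 7.81 + 4.02 + 10.84 + 6.03 + 9.54 + 2.12 = 45.85.
Posterior ∝ λe^(−5λ) · λ^7e^(−45.85λ) = λ^8e^(−50.85λ), i.e. Gamma(9, 50.85).
Mode = (a−1)/b = 8/50.85 ≈ 0.157.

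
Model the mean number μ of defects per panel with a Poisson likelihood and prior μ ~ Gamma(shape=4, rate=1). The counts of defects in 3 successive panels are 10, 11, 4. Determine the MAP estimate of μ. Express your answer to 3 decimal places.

Σxᵢ = 10+11+4 = 25, with n = 3.
Posterior ∝ μ^3e^(−1μ) · μ^25e^(−3μ) = μ^28e^(−4μ), i.e. Gamma(shape=29, rate=4).
The mode of a Gamma(a, b) with a ≥ 1 (shape–rate) is (a−1)/b = 28/4 ≈ 7.000.

μ̂_MAP = 7.000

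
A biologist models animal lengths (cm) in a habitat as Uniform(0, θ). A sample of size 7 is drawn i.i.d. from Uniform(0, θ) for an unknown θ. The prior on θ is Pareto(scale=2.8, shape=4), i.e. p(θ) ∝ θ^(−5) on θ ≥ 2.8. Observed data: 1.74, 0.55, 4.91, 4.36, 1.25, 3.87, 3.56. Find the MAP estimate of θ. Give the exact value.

θ̂_MAP = 4.91

The Uniform(0, θ) likelihood is θ^(−n) for θ ≥ max(xᵢ), zero otherwise. Here max(xᵢ) = 4.91.
Posterior ∝ θ^(−5) · θ^(−7) = θ^(−12) on θ ≥ max(2.8, 4.91) = 4.91.
This density is strictly decreasing in θ, so the posterior mode lies at the lower boundary of the support.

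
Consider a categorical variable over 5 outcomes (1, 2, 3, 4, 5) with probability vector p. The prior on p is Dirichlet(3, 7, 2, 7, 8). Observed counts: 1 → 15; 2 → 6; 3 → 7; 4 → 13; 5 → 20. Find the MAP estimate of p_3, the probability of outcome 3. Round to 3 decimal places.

The posterior is Dirichlet(αᵢ + nᵢ) = Dirichlet(18, 13, 9, 20, 28).
For a Dirichlet(a₁,…,a_K) with all aᵢ > 1, the mode has j-th component (aⱼ − 1)/(Σaᵢ − K).
Here Σaᵢ = 88 and K = 5, so p_3 = (9 − 1)/(88 − 5) = 8/83 ≈ 0.096.

MAP estimate: 0.096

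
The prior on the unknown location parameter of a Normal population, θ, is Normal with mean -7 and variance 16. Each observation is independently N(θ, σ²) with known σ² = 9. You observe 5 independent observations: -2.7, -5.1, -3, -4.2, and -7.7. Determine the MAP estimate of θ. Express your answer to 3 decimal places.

θ̂_MAP = -4.789

n = 5; x̄ = ((-2.7) + (-5.1) + (-3) + (-4.2) + (-7.7))/5 = -22.7/5 = -4.54.
For a Normal prior and Normal likelihood with known variance, the posterior is Normal; its mode equals its mean, the precision-weighted average.
Prior precision 1/σ₀² = 1/16 = 0.0625; data precision n/σ² = 5/9.
θ̂ = (0.0625·(-7) + (5/9)·(-4.54)) / (0.0625 + 5/9) = (-2131/720)/(89/144) = -2131/445 ≈ -4.789.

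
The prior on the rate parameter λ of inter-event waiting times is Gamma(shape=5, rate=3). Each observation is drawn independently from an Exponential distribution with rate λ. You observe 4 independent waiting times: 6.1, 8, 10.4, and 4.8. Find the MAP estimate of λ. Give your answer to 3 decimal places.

The Exponential(rate=λ) likelihood is ∝ λ^n e^(−λΣtᵢ). Here n = 4 and Σtᵢ = 6.1 + 8 + 10.4 + 4.8 = 29.3.
Posterior ∝ λ^4e^(−3λ) · λ^4e^(−29.3λ) = λ^8e^(−32.3λ), i.e. Gamma(9, 32.3).
Mode = (a−1)/b = 8/32.3 ≈ 0.248.

λ̂_MAP = 0.248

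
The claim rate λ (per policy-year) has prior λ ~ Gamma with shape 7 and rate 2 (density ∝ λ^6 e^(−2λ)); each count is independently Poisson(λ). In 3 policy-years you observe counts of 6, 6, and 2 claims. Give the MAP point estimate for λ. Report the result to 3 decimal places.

λ̂_MAP = 4.000

Σxᵢ = 6+6+2 = 14, with n = 3.
Posterior ∝ λ^6e^(−2λ) · λ^14e^(−3λ) = λ^20e^(−5λ), i.e. Gamma(shape=21, rate=5).
The mode of a Gamma(a, b) with a ≥ 1 (shape–rate) is (a−1)/b = 20/5 ≈ 4.000.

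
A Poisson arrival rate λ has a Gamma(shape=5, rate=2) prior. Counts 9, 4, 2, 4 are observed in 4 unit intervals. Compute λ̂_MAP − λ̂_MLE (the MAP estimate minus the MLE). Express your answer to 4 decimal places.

MAP − MLE = -0.9167

Σxᵢ = 19. Posterior is Gamma(24, 6); MAP = (24−1)/6 = 23/6 ≈ 3.83333.
MLE = x̄ = 19/4 ≈ 4.75000.
Difference = 23/6 − 19/4 = -11/12 ≈ -0.9167.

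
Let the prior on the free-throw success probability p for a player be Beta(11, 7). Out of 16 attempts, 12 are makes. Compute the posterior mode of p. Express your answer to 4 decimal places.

Prior: Beta(11, 7).
Data: 12 successes in 16 trials. The binomial likelihood contributes p^12(1−p)^4, so the posterior is Beta(11+12, 7+4) = Beta(23, 11).
For Beta(a, b) with a, b > 1 the mode is (a−1)/(a+b−2) = 22/32 ≈ 0.6875.

p̂_MAP = 0.6875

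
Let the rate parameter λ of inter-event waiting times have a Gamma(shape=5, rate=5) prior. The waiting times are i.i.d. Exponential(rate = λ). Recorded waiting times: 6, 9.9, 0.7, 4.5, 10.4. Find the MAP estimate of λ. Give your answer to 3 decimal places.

The Exponential(rate=λ) likelihood is ∝ λ^n e^(−λΣtᵢ). Here n = 5 and Σtᵢ = 6 + 9.9 + 0.7 + 4.5 + 10.4 = 31.5.
Posterior ∝ λ^4e^(−5λ) · λ^5e^(−31.5λ) = λ^9e^(−36.5λ), i.e. Gamma(10, 36.5).
Mode = (a−1)/b = 9/36.5 ≈ 0.247.

λ̂_MAP = 0.247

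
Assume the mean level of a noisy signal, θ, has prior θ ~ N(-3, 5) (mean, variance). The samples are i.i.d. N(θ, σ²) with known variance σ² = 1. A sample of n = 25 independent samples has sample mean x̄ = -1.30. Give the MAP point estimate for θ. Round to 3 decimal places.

n = 25, x̄ = -1.30.
For a Normal prior and Normal likelihood with known variance, the posterior is Normal; its mode equals its mean, the precision-weighted average.
Prior precision 1/σ₀² = 1/5 = 0.2; data precision n/σ² = 25/1 = 25.
θ̂ = (0.2·(-3) + 25·(-1.3)) / (0.2 + 25) = (-33.1)/25.2 = -331/252 ≈ -1.313.

θ̂_MAP = -1.313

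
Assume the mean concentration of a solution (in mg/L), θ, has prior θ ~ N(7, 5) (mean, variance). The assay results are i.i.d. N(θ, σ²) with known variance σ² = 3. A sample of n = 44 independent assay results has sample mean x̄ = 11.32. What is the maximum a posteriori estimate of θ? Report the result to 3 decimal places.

n = 44, x̄ = 11.32.
For a Normal prior and Normal likelihood with known variance, the posterior is Normal; its mode equals its mean, the precision-weighted average.
Prior precision 1/σ₀² = 1/5 = 0.2; data precision n/σ² = 44/3.
θ̂ = (0.2·7 + (44/3)·11.32) / (0.2 + 44/3) = (12557/75)/(223/15) = 12557/1115 ≈ 11.262.

θ̂_MAP = 11.262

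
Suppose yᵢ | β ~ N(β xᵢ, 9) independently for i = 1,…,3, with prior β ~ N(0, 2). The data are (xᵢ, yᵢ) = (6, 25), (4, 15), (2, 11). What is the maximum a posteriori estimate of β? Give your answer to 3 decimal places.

log p(β | y) = −Σ(yᵢ − βxᵢ)²/(2·9) − β²/(2·2) + const.
Setting the derivative to zero: Σxᵢ(yᵢ − βxᵢ)/9 − β/2 = 0, so β = Σxᵢyᵢ / (Σxᵢ² + σ²/τ²).
Σxᵢyᵢ = 6·25 + 4·15 + 2·11 = 232; Σxᵢ² = 56; σ²/τ² = 4.5.
β̂_MAP = 232 / (56 + 4.5) = 232/60.5 ≈ 3.835.

β̂_MAP = 3.835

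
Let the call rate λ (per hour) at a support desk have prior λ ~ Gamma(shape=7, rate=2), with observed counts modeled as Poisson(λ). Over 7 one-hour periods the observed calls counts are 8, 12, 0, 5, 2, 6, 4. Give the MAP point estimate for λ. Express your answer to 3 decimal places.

λ̂_MAP = 4.778

Σxᵢ = 8+12+0+5+2+6+4 = 37, with n = 7.
Posterior ∝ λ^6e^(−2λ) · λ^37e^(−7λ) = λ^43e^(−9λ), i.e. Gamma(shape=44, rate=9).
The mode of a Gamma(a, b) with a ≥ 1 (shape–rate) is (a−1)/b = 43/9 ≈ 4.778.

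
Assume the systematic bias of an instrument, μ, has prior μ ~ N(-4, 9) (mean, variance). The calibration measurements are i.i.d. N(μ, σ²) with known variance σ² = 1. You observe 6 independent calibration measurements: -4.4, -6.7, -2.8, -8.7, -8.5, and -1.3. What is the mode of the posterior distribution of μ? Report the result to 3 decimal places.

μ̂_MAP = -5.375

n = 6; x̄ = ((-4.4) + (-6.7) + (-2.8) + (-8.7) + (-8.5) + (-1.3))/6 = -32.4/6 = -5.4.
For a Normal prior and Normal likelihood with known variance, the posterior is Normal; its mode equals its mean, the precision-weighted average.
Prior precision 1/σ₀² = 1/9; data precision n/σ² = 6/1 = 6.
μ̂ = ((1/9)·(-4) + 6·(-5.4)) / (1/9 + 6) = (-1478/45)/(55/9) = -1478/275 ≈ -5.375.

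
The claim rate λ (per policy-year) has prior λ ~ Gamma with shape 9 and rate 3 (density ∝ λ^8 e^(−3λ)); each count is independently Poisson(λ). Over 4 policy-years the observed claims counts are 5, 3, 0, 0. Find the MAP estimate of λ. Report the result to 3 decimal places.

λ̂_MAP = 2.286

Σxᵢ = 5+3+0+0 = 8, with n = 4.
Posterior ∝ λ^8e^(−3λ) · λ^8e^(−4λ) = λ^16e^(−7λ), i.e. Gamma(shape=17, rate=7).
The mode of a Gamma(a, b) with a ≥ 1 (shape–rate) is (a−1)/b = 16/7 ≈ 2.286.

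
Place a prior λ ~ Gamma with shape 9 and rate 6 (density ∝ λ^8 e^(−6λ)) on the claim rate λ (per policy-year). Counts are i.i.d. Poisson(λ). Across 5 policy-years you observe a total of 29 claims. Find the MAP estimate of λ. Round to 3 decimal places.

Σxᵢ = 29, n = 5.
Posterior ∝ λ^8e^(−6λ) · λ^29e^(−5λ) = λ^37e^(−11λ), i.e. Gamma(shape=38, rate=11).
The mode of a Gamma(a, b) with a ≥ 1 (shape–rate) is (a−1)/b = 37/11 ≈ 3.364.

λ̂_MAP = 3.364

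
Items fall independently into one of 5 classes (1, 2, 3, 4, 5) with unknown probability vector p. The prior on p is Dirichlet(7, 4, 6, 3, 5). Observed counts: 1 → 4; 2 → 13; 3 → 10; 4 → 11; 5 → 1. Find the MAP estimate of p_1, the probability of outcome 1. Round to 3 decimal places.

MAP estimate: 0.169

The posterior is Dirichlet(αᵢ + nᵢ) = Dirichlet(11, 17, 16, 14, 6).
For a Dirichlet(a₁,…,a_K) with all aᵢ > 1, the mode has j-th component (aⱼ − 1)/(Σaᵢ − K).
Here Σaᵢ = 64 and K = 5, so p_1 = (11 − 1)/(64 − 5) = 10/59 ≈ 0.169.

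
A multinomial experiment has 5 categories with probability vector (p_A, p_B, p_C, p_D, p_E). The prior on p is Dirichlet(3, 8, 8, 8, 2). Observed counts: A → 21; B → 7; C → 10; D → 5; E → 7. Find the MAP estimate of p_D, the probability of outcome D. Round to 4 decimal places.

MAP estimate of p_D = 0.1622

The posterior is Dirichlet(αᵢ + nᵢ) = Dirichlet(24, 15, 18, 13, 9).
For a Dirichlet(a₁,…,a_K) with all aᵢ > 1, the mode has j-th component (aⱼ − 1)/(Σaᵢ − K).
Here Σaᵢ = 79 and K = 5, so p_D = (13 − 1)/(79 − 5) = 12/74 ≈ 0.1622.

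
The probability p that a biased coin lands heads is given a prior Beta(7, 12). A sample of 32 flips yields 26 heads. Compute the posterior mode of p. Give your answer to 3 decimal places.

p̂_MAP = 0.653

Prior: Beta(7, 12).
Data: 26 successes in 32 trials. The binomial likelihood contributes p^26(1−p)^6, so the posterior is Beta(7+26, 12+6) = Beta(33, 18).
For Beta(a, b) with a, b > 1 the mode is (a−1)/(a+b−2) = 32/49 ≈ 0.653.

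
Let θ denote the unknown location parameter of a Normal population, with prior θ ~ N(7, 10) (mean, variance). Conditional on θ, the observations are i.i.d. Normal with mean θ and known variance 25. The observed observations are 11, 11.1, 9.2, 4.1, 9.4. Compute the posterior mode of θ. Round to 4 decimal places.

θ̂_MAP = 8.3067

n = 5; x̄ = (11 + 11.1 + 9.2 + 4.1 + 9.4)/5 = 44.8/5 = 8.96.
For a Normal prior and Normal likelihood with known variance, the posterior is Normal; its mode equals its mean, the precision-weighted average.
Prior precision 1/σ₀² = 1/10 = 0.1; data precision n/σ² = 5/25 = 0.2.
θ̂ = (0.1·7 + 0.2·8.96) / (0.1 + 0.2) = 2.492/0.3 = 623/75 ≈ 8.3067.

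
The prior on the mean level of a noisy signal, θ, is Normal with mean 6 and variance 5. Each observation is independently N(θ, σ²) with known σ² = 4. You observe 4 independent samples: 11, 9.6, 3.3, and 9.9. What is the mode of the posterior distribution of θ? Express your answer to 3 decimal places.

n = 4; x̄ = (11 + 9.6 + 3.3 + 9.9)/4 = 33.8/4 = 8.45.
For a Normal prior and Normal likelihood with known variance, the posterior is Normal; its mode equals its mean, the precision-weighted average.
Prior precision 1/σ₀² = 1/5 = 0.2; data precision n/σ² = 4/4 = 1.
θ̂ = (0.2·6 + 1·8.45) / (0.2 + 1) = 9.65/1.2 = 193/24 ≈ 8.042.

θ̂_MAP = 8.042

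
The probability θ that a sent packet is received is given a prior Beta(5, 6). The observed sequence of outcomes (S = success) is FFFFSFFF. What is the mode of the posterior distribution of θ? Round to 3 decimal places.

Prior: Beta(5, 6).
Data: 1 success in 8 trials (from the sequence). The binomial likelihood contributes θ(1−θ)^7, so the posterior is Beta(5+1, 6+7) = Beta(6, 13).
For Beta(a, b) with a, b > 1 the mode is (a−1)/(a+b−2) = 5/17 ≈ 0.294.

θ̂_MAP = 0.294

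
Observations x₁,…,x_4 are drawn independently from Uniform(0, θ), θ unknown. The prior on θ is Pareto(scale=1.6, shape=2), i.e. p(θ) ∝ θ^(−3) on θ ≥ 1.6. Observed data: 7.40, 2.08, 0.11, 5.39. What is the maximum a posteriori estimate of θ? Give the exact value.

The Uniform(0, θ) likelihood is θ^(−n) for θ ≥ max(xᵢ), zero otherwise. Here max(xᵢ) = 7.40.
Posterior ∝ θ^(−3) · θ^(−4) = θ^(−7) on θ ≥ max(1.6, 7.40) = 7.40.
This density is strictly decreasing in θ, so the posterior mode lies at the lower boundary of the support.

θ̂_MAP = 7.40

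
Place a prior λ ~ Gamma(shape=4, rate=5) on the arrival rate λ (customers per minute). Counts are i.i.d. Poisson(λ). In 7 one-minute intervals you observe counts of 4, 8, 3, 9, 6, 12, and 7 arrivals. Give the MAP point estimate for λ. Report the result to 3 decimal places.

Σxᵢ = 4+8+3+9+6+12+7 = 49, with n = 7.
Posterior ∝ λ^3e^(−5λ) · λ^49e^(−7λ) = λ^52e^(−12λ), i.e. Gamma(shape=53, rate=12).
The mode of a Gamma(a, b) with a ≥ 1 (shape–rate) is (a−1)/b = 52/12 ≈ 4.333.

λ̂_MAP = 4.333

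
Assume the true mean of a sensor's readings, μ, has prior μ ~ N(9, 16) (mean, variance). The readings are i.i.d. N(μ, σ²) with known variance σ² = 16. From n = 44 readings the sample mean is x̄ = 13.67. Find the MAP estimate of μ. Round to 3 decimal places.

μ̂_MAP = 13.566

n = 44, x̄ = 13.67.
For a Normal prior and Normal likelihood with known variance, the posterior is Normal; its mode equals its mean, the precision-weighted average.
Prior precision 1/σ₀² = 1/16 = 0.0625; data precision n/σ² = 44/16 = 2.75.
μ̂ = (0.0625·9 + 2.75·13.67) / (0.0625 + 2.75) = 38.155/2.8125 = 15262/1125 ≈ 13.566.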